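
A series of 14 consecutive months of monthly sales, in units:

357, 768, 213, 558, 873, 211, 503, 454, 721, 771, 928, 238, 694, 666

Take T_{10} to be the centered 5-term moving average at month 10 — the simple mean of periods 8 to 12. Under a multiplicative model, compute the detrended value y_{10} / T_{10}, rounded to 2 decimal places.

Trend T_10 = (454 + 721 + 771 + 928 + 238) / 5 = 3112/5 = 622.4000
Ratio to trend: 771 / 622.4000 = 1.24

1.24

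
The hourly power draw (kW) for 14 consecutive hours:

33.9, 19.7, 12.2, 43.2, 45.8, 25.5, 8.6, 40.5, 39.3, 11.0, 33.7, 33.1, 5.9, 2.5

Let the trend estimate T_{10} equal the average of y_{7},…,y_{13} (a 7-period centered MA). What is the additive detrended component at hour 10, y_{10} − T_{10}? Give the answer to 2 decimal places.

Trend T_10 = (8.6 + 40.5 + 39.3 + 11.0 + 33.7 + 33.1 + 5.9) / 7 = 172.1/7 = 24.5857
Detrended value: 11.0 − 24.5857 = -13.59

-13.59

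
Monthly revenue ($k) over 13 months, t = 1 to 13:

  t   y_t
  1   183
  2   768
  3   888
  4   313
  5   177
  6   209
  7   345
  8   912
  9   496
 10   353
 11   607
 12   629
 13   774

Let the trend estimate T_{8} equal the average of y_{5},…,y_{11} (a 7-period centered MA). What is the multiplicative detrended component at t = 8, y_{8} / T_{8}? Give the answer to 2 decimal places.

2.06

Trend T_8 = (177 + 209 + 345 + 912 + 496 + 353 + 607) / 7 = 3099/7 = 442.7143
Ratio to trend: 912 / 442.7143 = 2.06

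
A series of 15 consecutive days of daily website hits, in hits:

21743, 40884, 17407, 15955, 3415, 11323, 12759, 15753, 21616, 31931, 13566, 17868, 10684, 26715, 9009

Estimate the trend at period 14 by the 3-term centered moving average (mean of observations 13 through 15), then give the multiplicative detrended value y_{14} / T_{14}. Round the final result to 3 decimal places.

Trend T_14 = (10684 + 26715 + 9009) / 3 = 46408/3 = 15469.33333
Ratio to trend: 26715 / 15469.33333 = 1.727

1.727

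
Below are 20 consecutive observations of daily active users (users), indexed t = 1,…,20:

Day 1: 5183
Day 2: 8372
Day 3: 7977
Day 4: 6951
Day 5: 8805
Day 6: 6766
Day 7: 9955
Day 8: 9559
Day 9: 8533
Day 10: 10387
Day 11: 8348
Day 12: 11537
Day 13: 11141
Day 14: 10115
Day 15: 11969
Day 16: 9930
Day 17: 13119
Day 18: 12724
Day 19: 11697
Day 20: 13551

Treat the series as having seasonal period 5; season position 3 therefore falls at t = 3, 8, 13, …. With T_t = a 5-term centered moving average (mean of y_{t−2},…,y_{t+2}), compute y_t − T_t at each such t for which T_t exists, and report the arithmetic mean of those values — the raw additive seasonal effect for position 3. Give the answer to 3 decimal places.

519.300

Season position 3 occurs at t = 3, 8, 13, 18 (where T_t is defined).
t=3: T_3 = 7457.60000; y_3 − T_3 = 7977 − 7457.60000 = 519.40000
t=8: T_8 = 9040.00000; y_8 − T_8 = 9559 − 9040.00000 = 519.00000
t=13: T_13 = 10622.00000; y_13 − T_13 = 11141 − 10622.00000 = 519.00000
t=18: T_18 = 12204.20000; y_18 − T_18 = 12724 − 12204.20000 = 519.80000
Mean deviation: (519.40000 + 519.00000 + 519.00000 + 519.80000) / 4 = 519.300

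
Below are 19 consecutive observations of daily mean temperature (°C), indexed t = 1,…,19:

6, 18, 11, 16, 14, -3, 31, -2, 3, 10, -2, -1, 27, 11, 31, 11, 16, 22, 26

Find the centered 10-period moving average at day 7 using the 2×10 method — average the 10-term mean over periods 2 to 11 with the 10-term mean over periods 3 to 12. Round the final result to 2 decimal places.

Sum over 2–11: 18 + 11 + 16 + 14 + (-3) + 31 + (-2) + 3 + 10 + (-2) = 96
Sum over 3–12: 11 + 16 + 14 + (-3) + 31 + (-2) + 3 + 10 + (-2) + (-1) = 77
CMA at t=7 = (96 + 77) / (2·10) = 173 / 20 = 8.65

8.65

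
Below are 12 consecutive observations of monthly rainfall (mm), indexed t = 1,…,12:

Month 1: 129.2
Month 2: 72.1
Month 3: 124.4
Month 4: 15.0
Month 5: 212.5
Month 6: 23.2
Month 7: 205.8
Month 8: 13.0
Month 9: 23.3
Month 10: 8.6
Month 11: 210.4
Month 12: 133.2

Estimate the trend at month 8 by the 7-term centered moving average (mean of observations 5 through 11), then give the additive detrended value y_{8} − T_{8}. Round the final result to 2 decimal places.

Trend T_8 = (212.5 + 23.2 + 205.8 + 13.0 + 23.3 + 8.6 + 210.4) / 7 = 696.8/7 = 99.5429
Detrended value: 13.0 − 99.5429 = -86.54

-86.54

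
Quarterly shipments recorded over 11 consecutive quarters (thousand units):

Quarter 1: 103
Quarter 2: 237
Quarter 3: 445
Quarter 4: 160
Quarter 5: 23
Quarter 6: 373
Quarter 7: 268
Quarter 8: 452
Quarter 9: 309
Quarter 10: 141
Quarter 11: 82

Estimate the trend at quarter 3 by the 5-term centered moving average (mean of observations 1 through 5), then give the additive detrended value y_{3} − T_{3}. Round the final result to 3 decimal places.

Trend T_3 = (103 + 237 + 445 + 160 + 23) / 5 = 968/5 = 193.60000
Detrended value: 445 − 193.60000 = 251.400

251.400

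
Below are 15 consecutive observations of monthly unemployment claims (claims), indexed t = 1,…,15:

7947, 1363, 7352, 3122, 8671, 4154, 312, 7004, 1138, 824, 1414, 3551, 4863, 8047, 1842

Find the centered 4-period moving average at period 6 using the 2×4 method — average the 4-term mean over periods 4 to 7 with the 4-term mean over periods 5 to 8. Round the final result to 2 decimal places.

Sum over 4–7: 3122 + 8671 + 4154 + 312 = 16259
Sum over 5–8: 8671 + 4154 + 312 + 7004 = 20141
CMA at t=6 = (16259 + 20141) / (2·4) = 36400 / 8 = 4550.00

4550.00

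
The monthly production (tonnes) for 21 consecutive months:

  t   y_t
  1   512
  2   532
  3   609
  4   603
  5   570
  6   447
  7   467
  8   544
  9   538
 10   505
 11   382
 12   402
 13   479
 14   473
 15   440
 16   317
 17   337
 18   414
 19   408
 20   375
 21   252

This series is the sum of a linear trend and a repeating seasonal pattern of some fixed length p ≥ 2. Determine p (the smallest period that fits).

First differences y_{t+1} − y_t: 20, 77, -6, -33, -123, 20, 77, -6, -33, -123, 20, 77, …
The difference pattern repeats every 5 terms and not for any smaller step, so p = 5.

5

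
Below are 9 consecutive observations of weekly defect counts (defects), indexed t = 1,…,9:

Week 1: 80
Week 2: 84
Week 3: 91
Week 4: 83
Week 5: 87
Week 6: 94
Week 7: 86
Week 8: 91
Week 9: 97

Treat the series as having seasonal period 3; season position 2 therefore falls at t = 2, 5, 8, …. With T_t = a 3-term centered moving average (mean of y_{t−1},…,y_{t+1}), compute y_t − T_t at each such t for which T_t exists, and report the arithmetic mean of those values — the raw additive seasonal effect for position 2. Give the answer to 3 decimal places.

-0.778

Season position 2 occurs at t = 2, 5, 8 (where T_t is defined).
t=2: T_2 = 85.00000; y_2 − T_2 = 84 − 85.00000 = -1.00000
t=5: T_5 = 88.00000; y_5 − T_5 = 87 − 88.00000 = -1.00000
t=8: T_8 = 91.33333; y_8 − T_8 = 91 − 91.33333 = -0.33333
Mean deviation: (-1.00000 + -1.00000 + -0.33333) / 3 = -0.778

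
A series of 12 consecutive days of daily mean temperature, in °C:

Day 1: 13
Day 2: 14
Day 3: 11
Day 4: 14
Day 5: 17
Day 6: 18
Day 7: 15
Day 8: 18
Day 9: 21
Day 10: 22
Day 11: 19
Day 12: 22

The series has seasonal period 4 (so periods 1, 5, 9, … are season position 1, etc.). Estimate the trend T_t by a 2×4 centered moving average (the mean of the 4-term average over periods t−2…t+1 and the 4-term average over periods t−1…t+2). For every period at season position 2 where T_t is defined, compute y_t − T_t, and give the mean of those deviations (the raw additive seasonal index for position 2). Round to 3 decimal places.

Season position 2 occurs at t = 6, 10 (where T_t is defined).
t=6: T_6 = 16.50000; y_6 − T_6 = 18 − 16.50000 = 1.50000
t=10: T_10 = 20.50000; y_10 − T_10 = 22 − 20.50000 = 1.50000
Mean deviation: (1.50000 + 1.50000) / 2 = 1.500

1.500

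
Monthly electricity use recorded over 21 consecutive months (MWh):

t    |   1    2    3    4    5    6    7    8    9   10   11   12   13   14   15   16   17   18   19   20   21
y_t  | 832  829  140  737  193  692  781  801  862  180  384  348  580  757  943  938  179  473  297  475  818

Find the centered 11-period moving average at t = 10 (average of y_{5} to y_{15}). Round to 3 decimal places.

592.818

Sum of periods 5–15: 193 + 692 + 781 + 801 + 862 + 180 + 384 + 348 + 580 + 757 + 943 = 6521
Divide by 11: 6521 / 11 = 592.818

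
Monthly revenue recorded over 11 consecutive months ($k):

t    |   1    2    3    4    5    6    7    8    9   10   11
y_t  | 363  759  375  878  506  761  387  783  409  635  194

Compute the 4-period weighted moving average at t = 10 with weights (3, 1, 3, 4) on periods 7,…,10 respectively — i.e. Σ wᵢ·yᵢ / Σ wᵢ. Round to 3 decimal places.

Weighted sum: 3·387 + 1·783 + 3·409 + 4·635 = 1161 + 783 + 1227 + 2540 = 5711
Weight total: 3 + 1 + 3 + 4 = 11
WMA = 5711 / 11 = 519.182

519.182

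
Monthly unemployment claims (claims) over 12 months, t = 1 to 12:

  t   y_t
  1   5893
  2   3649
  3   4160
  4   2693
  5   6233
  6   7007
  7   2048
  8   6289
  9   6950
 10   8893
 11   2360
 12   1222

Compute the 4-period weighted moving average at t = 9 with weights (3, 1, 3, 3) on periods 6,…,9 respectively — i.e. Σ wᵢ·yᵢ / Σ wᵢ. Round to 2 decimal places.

Weighted sum: 3·7007 + 1·2048 + 3·6289 + 3·6950 = 21021 + 2048 + 18867 + 20850 = 62786
Weight total: 3 + 1 + 3 + 3 = 10
WMA = 62786 / 10 = 6278.60

6278.60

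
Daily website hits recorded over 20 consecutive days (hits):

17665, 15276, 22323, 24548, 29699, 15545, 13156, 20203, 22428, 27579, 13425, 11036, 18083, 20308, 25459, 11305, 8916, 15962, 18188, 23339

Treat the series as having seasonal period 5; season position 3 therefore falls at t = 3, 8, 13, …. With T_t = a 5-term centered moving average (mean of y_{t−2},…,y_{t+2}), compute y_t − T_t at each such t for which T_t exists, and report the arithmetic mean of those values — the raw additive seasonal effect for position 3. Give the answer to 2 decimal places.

420.60

Season position 3 occurs at t = 3, 8, 13, 18 (where T_t is defined).
t=3: T_3 = 21902.2000; y_3 − T_3 = 22323 − 21902.2000 = 420.8000
t=8: T_8 = 19782.2000; y_8 − T_8 = 20203 − 19782.2000 = 420.8000
t=13: T_13 = 17662.2000; y_13 − T_13 = 18083 − 17662.2000 = 420.8000
t=18: T_18 = 15542.0000; y_18 − T_18 = 15962 − 15542.0000 = 420.0000
Mean deviation: (420.8000 + 420.8000 + 420.8000 + 420.0000) / 4 = 420.60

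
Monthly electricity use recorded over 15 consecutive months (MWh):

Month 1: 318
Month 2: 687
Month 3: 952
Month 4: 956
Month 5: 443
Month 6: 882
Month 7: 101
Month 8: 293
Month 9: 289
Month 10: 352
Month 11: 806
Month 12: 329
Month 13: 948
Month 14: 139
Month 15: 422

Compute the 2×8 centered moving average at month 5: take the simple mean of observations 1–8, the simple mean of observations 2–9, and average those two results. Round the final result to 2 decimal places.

577.19

Sum over 1–8: 318 + 687 + 952 + 956 + 443 + 882 + 101 + 293 = 4632
Sum over 2–9: 687 + 952 + 956 + 443 + 882 + 101 + 293 + 289 = 4603
CMA at t=5 = (4632 + 4603) / (2·8) = 9235 / 16 = 577.19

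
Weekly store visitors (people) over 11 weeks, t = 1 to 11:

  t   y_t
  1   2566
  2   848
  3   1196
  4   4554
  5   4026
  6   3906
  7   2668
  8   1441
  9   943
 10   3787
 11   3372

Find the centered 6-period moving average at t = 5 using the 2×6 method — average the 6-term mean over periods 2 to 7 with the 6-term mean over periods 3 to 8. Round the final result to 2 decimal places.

Sum over 2–7: 848 + 1196 + 4554 + 4026 + 3906 + 2668 = 17198
Sum over 3–8: 1196 + 4554 + 4026 + 3906 + 2668 + 1441 = 17791
CMA at t=5 = (17198 + 17791) / (2·6) = 34989 / 12 = 2915.75

2915.75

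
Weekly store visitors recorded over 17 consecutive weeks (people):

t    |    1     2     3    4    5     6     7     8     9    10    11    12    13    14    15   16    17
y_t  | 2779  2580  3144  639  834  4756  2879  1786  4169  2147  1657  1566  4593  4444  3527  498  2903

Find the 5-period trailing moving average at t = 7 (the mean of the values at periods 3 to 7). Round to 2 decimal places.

Sum of periods 3–7: 3144 + 639 + 834 + 4756 + 2879 = 12252
Divide by 5: 12252 / 5 = 2450.40

2450.40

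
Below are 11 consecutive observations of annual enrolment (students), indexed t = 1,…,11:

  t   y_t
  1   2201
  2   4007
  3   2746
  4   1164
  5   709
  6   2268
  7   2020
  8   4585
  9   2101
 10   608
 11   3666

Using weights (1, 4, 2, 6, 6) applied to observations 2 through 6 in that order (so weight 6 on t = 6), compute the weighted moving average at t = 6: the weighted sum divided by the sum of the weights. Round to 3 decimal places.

Weighted sum: 1·4007 + 4·2746 + 2·1164 + 6·709 + 6·2268 = 4007 + 10984 + 2328 + 4254 + 13608 = 35181
Weight total: 1 + 4 + 2 + 6 + 6 = 19
WMA = 35181 / 19 = 1851.632

1851.632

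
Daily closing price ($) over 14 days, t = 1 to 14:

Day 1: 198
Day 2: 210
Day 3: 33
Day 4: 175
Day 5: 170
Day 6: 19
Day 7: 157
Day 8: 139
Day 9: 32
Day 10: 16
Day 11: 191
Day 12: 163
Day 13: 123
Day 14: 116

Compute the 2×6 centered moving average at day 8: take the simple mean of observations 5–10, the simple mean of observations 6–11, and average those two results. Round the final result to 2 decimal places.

Sum over 5–10: 170 + 19 + 157 + 139 + 32 + 16 = 533
Sum over 6–11: 19 + 157 + 139 + 32 + 16 + 191 = 554
CMA at t=8 = (533 + 554) / (2·6) = 1087 / 12 = 90.58

90.58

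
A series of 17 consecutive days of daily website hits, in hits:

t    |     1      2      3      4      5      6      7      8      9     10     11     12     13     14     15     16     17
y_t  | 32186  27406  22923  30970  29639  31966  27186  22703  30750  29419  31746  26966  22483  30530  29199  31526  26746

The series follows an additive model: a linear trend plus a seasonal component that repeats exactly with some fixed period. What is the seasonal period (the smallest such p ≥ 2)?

5

First differences y_{t+1} − y_t: -4780, -4483, 8047, -1331, 2327, -4780, -4483, 8047, -1331, 2327, -4780, -4483, …
The difference pattern repeats every 5 terms and not for any smaller step, so p = 5.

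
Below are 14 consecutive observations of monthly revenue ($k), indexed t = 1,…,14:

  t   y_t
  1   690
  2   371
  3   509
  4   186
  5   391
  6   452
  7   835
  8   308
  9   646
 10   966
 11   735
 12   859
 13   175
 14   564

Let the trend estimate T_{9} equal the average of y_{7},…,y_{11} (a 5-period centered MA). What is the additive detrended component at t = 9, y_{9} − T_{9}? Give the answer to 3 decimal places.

Trend T_9 = (835 + 308 + 646 + 966 + 735) / 5 = 3490/5 = 698.00000
Detrended value: 646 − 698.00000 = -52.000

-52.000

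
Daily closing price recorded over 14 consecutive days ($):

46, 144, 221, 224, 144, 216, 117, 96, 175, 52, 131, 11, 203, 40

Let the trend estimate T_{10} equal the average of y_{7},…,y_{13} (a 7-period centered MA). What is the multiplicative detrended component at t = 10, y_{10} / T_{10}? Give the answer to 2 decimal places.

0.46

Trend T_10 = (117 + 96 + 175 + 52 + 131 + 11 + 203) / 7 = 785/7 = 112.1429
Ratio to trend: 52 / 112.1429 = 0.46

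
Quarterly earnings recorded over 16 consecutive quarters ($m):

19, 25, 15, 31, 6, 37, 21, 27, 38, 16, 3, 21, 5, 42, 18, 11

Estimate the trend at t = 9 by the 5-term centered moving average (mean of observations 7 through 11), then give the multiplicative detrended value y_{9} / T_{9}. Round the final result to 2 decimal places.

Trend T_9 = (21 + 27 + 38 + 16 + 3) / 5 = 105/5 = 21.0000
Ratio to trend: 38 / 21.0000 = 1.81

1.81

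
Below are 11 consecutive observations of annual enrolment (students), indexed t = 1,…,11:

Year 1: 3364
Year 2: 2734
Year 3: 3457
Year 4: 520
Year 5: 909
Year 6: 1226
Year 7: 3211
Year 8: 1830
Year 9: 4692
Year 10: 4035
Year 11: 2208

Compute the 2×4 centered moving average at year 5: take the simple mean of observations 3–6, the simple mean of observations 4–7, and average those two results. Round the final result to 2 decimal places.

1497.25

Sum over 3–6: 3457 + 520 + 909 + 1226 = 6112
Sum over 4–7: 520 + 909 + 1226 + 3211 = 5866
CMA at t=5 = (6112 + 5866) / (2·4) = 11978 / 8 = 1497.25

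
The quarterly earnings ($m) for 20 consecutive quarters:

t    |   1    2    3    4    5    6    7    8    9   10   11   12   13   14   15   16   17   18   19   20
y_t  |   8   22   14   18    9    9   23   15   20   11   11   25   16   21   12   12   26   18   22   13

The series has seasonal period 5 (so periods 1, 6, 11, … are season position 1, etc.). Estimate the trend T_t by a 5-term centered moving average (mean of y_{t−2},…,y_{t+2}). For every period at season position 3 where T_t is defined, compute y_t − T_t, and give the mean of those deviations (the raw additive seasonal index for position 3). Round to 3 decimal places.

-0.500

Season position 3 occurs at t = 3, 8, 13, 18 (where T_t is defined).
t=3: T_3 = 14.20000; y_3 − T_3 = 14 − 14.20000 = -0.20000
t=8: T_8 = 15.60000; y_8 − T_8 = 15 − 15.60000 = -0.60000
t=13: T_13 = 17.00000; y_13 − T_13 = 16 − 17.00000 = -1.00000
t=18: T_18 = 18.20000; y_18 − T_18 = 18 − 18.20000 = -0.20000
Mean deviation: (-0.20000 + -0.60000 + -1.00000 + -0.20000) / 4 = -0.500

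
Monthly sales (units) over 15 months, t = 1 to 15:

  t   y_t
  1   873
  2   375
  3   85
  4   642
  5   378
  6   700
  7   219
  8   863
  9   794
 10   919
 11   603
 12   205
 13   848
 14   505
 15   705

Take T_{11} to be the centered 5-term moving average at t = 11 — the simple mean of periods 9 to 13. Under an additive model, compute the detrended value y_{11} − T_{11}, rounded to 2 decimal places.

Trend T_11 = (794 + 919 + 603 + 205 + 848) / 5 = 3369/5 = 673.8000
Detrended value: 603 − 673.8000 = -70.80

-70.80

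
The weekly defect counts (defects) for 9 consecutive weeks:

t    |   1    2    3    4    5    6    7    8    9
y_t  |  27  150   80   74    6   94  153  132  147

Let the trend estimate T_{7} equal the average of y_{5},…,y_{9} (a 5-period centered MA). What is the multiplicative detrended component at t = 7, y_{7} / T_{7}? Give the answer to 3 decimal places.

Trend T_7 = (6 + 94 + 153 + 132 + 147) / 5 = 532/5 = 106.40000
Ratio to trend: 153 / 106.40000 = 1.438

1.438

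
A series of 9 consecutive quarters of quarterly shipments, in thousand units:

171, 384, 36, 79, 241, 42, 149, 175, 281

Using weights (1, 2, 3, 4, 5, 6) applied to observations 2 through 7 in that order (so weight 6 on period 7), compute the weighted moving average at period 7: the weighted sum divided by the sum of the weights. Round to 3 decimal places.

Weighted sum: 1·384 + 2·36 + 3·79 + 4·241 + 5·42 + 6·149 = 384 + 72 + 237 + 964 + 210 + 894 = 2761
Weight total: 1 + 2 + 3 + 4 + 5 + 6 = 21
WMA = 2761 / 21 = 131.476

131.476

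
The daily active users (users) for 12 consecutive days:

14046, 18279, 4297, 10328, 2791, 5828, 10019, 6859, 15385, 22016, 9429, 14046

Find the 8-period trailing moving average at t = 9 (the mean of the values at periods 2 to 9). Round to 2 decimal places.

Sum of periods 2–9: 18279 + 4297 + 10328 + 2791 + 5828 + 10019 + 6859 + 15385 = 73786
Divide by 8: 73786 / 8 = 9223.25

9223.25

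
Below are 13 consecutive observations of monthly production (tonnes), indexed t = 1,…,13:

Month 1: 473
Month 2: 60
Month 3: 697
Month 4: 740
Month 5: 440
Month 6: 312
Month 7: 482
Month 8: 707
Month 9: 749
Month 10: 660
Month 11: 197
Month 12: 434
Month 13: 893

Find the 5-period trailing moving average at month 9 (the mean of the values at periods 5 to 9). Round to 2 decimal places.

Sum of periods 5–9: 440 + 312 + 482 + 707 + 749 = 2690
Divide by 5: 2690 / 5 = 538.00

538.00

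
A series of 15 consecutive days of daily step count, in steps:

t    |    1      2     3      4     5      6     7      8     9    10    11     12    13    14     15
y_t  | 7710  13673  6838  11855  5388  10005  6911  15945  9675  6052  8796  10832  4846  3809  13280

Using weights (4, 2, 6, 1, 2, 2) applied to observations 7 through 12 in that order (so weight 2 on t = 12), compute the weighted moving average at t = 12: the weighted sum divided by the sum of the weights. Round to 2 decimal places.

Weighted sum: 4·6911 + 2·15945 + 6·9675 + 1·6052 + 2·8796 + 2·10832 = 27644 + 31890 + 58050 + 6052 + 17592 + 21664 = 162892
Weight total: 4 + 2 + 6 + 1 + 2 + 2 = 17
WMA = 162892 / 17 = 9581.88

9581.88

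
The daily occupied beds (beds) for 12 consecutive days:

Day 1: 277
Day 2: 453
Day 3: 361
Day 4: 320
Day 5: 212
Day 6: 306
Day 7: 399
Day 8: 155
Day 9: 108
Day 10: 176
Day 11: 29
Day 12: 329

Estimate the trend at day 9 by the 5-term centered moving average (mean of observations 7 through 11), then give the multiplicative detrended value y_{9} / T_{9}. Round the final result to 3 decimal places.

0.623

Trend T_9 = (399 + 155 + 108 + 176 + 29) / 5 = 867/5 = 173.40000
Ratio to trend: 108 / 173.40000 = 0.623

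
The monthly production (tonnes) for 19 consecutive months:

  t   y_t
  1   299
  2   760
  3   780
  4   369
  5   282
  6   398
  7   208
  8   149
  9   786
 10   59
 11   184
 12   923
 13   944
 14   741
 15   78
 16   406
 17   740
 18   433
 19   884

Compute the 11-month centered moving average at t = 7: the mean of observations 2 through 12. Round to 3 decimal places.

Sum of periods 2–12: 760 + 780 + 369 + 282 + 398 + 208 + 149 + 786 + 59 + 184 + 923 = 4898
Divide by 11: 4898 / 11 = 445.273

445.273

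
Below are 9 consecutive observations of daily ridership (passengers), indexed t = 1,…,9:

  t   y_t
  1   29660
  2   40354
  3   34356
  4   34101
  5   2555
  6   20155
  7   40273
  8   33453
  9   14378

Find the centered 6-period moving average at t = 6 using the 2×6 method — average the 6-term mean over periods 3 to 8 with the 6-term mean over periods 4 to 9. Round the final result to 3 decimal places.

Sum over 3–8: 34356 + 34101 + 2555 + 20155 + 40273 + 33453 = 164893
Sum over 4–9: 34101 + 2555 + 20155 + 40273 + 33453 + 14378 = 144915
CMA at t=6 = (164893 + 144915) / (2·6) = 309808 / 12 = 25817.333

25817.333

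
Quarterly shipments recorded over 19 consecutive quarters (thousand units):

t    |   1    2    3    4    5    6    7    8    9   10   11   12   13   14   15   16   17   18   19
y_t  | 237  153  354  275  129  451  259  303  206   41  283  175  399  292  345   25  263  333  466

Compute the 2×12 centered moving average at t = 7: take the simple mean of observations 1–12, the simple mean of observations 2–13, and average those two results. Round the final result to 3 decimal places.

Sum over 1–12: 237 + 153 + 354 + 275 + 129 + 451 + 259 + 303 + 206 + 41 + 283 + 175 = 2866
Sum over 2–13: 153 + 354 + 275 + 129 + 451 + 259 + 303 + 206 + 41 + 283 + 175 + 399 = 3028
CMA at t=7 = (2866 + 3028) / (2·12) = 5894 / 24 = 245.583

245.583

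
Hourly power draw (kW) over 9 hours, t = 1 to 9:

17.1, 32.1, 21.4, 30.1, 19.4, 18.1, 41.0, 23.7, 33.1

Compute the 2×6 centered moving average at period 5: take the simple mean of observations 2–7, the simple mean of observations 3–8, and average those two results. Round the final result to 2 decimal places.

Sum over 2–7: 32.1 + 21.4 + 30.1 + 19.4 + 18.1 + 41.0 = 162.1
Sum over 3–8: 21.4 + 30.1 + 19.4 + 18.1 + 41.0 + 23.7 = 153.7
CMA at t=5 = (162.1 + 153.7) / (2·6) = 315.8 / 12 = 26.32

26.32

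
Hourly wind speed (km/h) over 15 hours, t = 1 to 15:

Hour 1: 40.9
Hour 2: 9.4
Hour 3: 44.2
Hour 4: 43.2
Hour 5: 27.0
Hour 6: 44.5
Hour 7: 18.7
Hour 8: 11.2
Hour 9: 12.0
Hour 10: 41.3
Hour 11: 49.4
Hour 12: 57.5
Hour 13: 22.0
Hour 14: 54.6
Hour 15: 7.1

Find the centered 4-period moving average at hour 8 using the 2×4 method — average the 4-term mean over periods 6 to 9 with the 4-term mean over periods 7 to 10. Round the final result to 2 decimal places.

21.20

Sum over 6–9: 44.5 + 18.7 + 11.2 + 12.0 = 86.4
Sum over 7–10: 18.7 + 11.2 + 12.0 + 41.3 = 83.2
CMA at t=8 = (86.4 + 83.2) / (2·4) = 169.6 / 8 = 21.20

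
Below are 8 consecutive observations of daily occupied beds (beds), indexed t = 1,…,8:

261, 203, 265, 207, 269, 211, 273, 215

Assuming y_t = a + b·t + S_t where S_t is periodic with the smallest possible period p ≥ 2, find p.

2

First differences y_{t+1} − y_t: -58, 62, -58, 62, -58, 62, …
The difference pattern repeats every 2 terms and not for any smaller step, so p = 2.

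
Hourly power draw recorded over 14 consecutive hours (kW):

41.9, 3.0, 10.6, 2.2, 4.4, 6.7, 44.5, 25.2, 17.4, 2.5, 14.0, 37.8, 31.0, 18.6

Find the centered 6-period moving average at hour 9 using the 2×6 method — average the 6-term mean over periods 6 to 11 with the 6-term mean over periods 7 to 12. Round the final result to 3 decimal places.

20.975

Sum over 6–11: 6.7 + 44.5 + 25.2 + 17.4 + 2.5 + 14.0 = 110.3
Sum over 7–12: 44.5 + 25.2 + 17.4 + 2.5 + 14.0 + 37.8 = 141.4
CMA at t=9 = (110.3 + 141.4) / (2·6) = 251.7 / 12 = 20.975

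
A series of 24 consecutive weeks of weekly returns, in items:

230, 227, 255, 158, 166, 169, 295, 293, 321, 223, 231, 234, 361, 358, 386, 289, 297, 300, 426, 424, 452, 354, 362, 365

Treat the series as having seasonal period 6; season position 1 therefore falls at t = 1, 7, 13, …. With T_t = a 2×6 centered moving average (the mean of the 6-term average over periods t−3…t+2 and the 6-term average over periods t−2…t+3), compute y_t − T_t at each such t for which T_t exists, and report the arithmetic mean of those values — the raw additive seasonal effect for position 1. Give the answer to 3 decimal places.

56.167

Season position 1 occurs at t = 7, 13, 19 (where T_t is defined).
t=7: T_7 = 239.08333; y_7 − T_7 = 295 − 239.08333 = 55.91667
t=13: T_13 = 304.33333; y_13 − T_13 = 361 − 304.33333 = 56.66667
t=19: T_19 = 370.08333; y_19 − T_19 = 426 − 370.08333 = 55.91667
Mean deviation: (55.91667 + 56.66667 + 55.91667) / 3 = 56.167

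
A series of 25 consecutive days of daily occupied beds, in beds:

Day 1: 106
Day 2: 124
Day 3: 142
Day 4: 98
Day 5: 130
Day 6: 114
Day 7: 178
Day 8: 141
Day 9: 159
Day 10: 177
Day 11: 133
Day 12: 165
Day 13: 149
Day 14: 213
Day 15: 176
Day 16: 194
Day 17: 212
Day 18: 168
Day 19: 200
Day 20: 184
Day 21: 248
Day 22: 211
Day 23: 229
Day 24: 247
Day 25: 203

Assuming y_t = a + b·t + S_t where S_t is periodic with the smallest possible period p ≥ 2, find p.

7

First differences y_{t+1} − y_t: 18, 18, -44, 32, -16, 64, -37, 18, 18, -44, 32, -16, 64, -37, 18, 18, …
The difference pattern repeats every 7 terms and not for any smaller step, so p = 7.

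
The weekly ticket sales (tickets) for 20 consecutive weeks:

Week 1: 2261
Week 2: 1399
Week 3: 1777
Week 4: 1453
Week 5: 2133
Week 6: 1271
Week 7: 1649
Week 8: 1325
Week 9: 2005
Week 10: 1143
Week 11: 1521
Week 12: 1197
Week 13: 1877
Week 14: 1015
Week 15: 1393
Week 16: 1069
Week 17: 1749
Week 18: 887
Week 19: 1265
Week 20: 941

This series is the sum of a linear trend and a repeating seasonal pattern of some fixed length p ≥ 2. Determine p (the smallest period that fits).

4

First differences y_{t+1} − y_t: -862, 378, -324, 680, -862, 378, -324, 680, -862, 378, …
The difference pattern repeats every 4 terms and not for any smaller step, so p = 4.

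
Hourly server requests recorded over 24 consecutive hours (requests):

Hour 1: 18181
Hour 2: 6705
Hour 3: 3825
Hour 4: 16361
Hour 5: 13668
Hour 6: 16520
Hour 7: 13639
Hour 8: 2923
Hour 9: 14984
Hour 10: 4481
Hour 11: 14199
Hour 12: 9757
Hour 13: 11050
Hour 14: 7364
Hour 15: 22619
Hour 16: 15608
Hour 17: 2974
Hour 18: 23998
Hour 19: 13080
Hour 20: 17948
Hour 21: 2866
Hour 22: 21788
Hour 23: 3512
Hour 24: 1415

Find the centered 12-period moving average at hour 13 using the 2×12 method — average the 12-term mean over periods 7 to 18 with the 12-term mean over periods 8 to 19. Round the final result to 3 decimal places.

11943.042

Sum over 7–18: 13639 + 2923 + 14984 + 4481 + 14199 + 9757 + 11050 + 7364 + 22619 + 15608 + 2974 + 23998 = 143596
Sum over 8–19: 2923 + 14984 + 4481 + 14199 + 9757 + 11050 + 7364 + 22619 + 15608 + 2974 + 23998 + 13080 = 143037
CMA at t=13 = (143596 + 143037) / (2·12) = 286633 / 24 = 11943.042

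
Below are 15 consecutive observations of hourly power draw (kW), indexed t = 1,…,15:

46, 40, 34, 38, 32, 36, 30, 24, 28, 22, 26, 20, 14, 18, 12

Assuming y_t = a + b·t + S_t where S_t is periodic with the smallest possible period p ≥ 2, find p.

5

First differences y_{t+1} − y_t: -6, -6, 4, -6, 4, -6, -6, 4, -6, 4, -6, -6, …
The difference pattern repeats every 5 terms and not for any smaller step, so p = 5.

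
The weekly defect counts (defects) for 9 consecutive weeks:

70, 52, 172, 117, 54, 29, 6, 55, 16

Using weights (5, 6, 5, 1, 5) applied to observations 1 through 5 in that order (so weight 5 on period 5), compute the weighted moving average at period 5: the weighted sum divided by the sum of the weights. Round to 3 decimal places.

86.773

Weighted sum: 5·70 + 6·52 + 5·172 + 1·117 + 5·54 = 350 + 312 + 860 + 117 + 270 = 1909
Weight total: 5 + 6 + 5 + 1 + 5 = 22
WMA = 1909 / 22 = 86.773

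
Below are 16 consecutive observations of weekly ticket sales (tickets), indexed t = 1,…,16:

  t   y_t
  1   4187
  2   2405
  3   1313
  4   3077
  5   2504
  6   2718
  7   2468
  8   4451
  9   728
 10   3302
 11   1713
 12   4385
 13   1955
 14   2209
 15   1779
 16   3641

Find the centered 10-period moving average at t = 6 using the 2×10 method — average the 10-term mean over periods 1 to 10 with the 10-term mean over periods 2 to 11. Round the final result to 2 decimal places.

2591.60

Sum over 1–10: 4187 + 2405 + 1313 + 3077 + 2504 + 2718 + 2468 + 4451 + 728 + 3302 = 27153
Sum over 2–11: 2405 + 1313 + 3077 + 2504 + 2718 + 2468 + 4451 + 728 + 3302 + 1713 = 24679
CMA at t=6 = (27153 + 24679) / (2·10) = 51832 / 20 = 2591.60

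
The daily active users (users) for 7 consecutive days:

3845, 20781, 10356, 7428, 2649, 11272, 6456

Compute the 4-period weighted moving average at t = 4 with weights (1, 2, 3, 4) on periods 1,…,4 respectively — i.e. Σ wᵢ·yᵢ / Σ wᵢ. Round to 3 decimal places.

Weighted sum: 1·3845 + 2·20781 + 3·10356 + 4·7428 = 3845 + 41562 + 31068 + 29712 = 106187
Weight total: 1 + 2 + 3 + 4 = 10
WMA = 106187 / 10 = 10618.700

10618.700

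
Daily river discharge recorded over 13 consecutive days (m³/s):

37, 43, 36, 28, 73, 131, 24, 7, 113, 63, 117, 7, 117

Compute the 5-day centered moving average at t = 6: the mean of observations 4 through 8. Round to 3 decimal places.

Sum of periods 4–8: 28 + 73 + 131 + 24 + 7 = 263
Divide by 5: 263 / 5 = 52.600

52.600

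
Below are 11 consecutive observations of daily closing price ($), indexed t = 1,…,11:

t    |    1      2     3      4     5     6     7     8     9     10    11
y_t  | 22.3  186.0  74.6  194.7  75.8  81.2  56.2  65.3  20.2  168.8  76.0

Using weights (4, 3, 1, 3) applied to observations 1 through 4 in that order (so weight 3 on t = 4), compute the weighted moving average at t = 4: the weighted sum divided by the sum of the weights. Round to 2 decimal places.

Weighted sum: 4·22.3 + 3·186.0 + 1·74.6 + 3·194.7 = 89.2 + 558.0 + 74.6 + 584.1 = 1305.9
Weight total: 4 + 3 + 1 + 3 = 11
WMA = 1305.9 / 11 = 118.72

118.72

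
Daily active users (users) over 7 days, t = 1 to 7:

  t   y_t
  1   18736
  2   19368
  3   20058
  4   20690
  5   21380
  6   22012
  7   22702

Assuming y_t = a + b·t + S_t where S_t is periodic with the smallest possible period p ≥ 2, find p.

2

First differences y_{t+1} − y_t: 632, 690, 632, 690, 632, 690, …
The difference pattern repeats every 2 terms and not for any smaller step, so p = 2.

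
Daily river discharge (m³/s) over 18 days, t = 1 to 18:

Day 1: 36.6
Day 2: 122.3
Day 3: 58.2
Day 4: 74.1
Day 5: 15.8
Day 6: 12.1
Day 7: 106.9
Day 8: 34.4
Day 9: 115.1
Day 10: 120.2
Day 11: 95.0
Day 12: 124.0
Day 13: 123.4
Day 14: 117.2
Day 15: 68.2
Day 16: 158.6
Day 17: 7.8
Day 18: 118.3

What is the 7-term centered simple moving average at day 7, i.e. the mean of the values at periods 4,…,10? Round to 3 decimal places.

68.371

Sum of periods 4–10: 74.1 + 15.8 + 12.1 + 106.9 + 34.4 + 115.1 + 120.2 = 478.6
Divide by 7: 478.6 / 7 = 68.371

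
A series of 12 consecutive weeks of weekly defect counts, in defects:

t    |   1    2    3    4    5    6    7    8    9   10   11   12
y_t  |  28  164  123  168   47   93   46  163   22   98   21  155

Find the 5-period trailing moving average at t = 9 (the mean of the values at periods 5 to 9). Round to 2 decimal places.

74.20

Sum of periods 5–9: 47 + 93 + 46 + 163 + 22 = 371
Divide by 5: 371 / 5 = 74.20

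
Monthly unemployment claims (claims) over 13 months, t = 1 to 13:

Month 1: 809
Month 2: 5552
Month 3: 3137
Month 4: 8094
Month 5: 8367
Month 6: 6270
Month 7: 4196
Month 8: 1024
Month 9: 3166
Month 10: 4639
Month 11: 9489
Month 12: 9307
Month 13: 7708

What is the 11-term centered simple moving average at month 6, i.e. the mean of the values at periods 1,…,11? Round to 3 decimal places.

4976.636

Sum of periods 1–11: 809 + 5552 + 3137 + 8094 + 8367 + 6270 + 4196 + 1024 + 3166 + 4639 + 9489 = 54743
Divide by 11: 54743 / 11 = 4976.636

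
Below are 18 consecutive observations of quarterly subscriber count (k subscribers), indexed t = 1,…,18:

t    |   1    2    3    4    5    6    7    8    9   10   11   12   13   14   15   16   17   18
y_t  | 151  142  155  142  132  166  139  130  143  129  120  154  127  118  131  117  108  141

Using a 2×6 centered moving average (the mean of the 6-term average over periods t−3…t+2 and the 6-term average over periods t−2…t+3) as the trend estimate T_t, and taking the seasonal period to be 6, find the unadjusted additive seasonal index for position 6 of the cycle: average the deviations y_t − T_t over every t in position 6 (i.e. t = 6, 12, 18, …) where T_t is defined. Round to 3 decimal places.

Season position 6 occurs at t = 6, 12 (where T_t is defined).
t=6: T_6 = 143.00000; y_6 − T_6 = 166 − 143.00000 = 23.00000
t=12: T_12 = 130.83333; y_12 − T_12 = 154 − 130.83333 = 23.16667
Mean deviation: (23.00000 + 23.16667) / 2 = 23.083

23.083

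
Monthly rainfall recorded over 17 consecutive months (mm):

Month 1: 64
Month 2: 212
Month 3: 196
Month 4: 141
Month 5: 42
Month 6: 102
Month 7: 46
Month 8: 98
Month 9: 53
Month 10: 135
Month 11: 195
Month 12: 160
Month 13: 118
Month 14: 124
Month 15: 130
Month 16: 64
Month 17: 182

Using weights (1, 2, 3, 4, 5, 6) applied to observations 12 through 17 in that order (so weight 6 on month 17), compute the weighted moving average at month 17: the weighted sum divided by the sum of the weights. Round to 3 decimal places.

128.571

Weighted sum: 1·160 + 2·118 + 3·124 + 4·130 + 5·64 + 6·182 = 160 + 236 + 372 + 520 + 320 + 1092 = 2700
Weight total: 1 + 2 + 3 + 4 + 5 + 6 = 21
WMA = 2700 / 21 = 128.571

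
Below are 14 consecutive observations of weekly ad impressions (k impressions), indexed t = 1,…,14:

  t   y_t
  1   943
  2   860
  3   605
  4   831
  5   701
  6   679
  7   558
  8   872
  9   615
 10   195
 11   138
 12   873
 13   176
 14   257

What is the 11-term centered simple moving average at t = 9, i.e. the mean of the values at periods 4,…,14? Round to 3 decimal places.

535.909

Sum of periods 4–14: 831 + 701 + 679 + 558 + 872 + 615 + 195 + 138 + 873 + 176 + 257 = 5895
Divide by 11: 5895 / 11 = 535.909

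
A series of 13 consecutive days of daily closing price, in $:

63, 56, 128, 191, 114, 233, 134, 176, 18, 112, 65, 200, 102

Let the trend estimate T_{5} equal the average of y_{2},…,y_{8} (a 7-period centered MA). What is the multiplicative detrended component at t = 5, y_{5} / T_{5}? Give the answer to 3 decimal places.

Trend T_5 = (56 + 128 + 191 + 114 + 233 + 134 + 176) / 7 = 1032/7 = 147.42857
Ratio to trend: 114 / 147.42857 = 0.773

0.773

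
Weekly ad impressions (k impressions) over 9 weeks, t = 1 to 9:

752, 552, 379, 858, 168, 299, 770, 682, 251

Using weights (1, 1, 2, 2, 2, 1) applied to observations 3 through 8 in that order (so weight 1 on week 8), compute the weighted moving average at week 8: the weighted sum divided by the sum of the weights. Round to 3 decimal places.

Weighted sum: 1·379 + 1·858 + 2·168 + 2·299 + 2·770 + 1·682 = 379 + 858 + 336 + 598 + 1540 + 682 = 4393
Weight total: 1 + 1 + 2 + 2 + 2 + 1 = 9
WMA = 4393 / 9 = 488.111

488.111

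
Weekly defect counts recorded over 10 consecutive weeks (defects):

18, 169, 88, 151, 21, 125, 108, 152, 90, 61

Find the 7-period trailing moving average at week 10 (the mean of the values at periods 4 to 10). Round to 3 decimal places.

Sum of periods 4–10: 151 + 21 + 125 + 108 + 152 + 90 + 61 = 708
Divide by 7: 708 / 7 = 101.143

101.143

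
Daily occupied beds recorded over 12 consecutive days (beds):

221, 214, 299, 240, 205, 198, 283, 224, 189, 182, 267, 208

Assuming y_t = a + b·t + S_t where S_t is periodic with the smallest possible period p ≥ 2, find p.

First differences y_{t+1} − y_t: -7, 85, -59, -35, -7, 85, -59, -35, -7, 85, …
The difference pattern repeats every 4 terms and not for any smaller step, so p = 4.

4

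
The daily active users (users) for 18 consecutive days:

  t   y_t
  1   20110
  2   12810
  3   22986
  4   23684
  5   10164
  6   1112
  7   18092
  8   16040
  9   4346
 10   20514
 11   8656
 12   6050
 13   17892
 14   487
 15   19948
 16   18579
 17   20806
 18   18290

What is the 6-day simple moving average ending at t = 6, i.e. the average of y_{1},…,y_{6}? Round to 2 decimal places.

15144.33

Sum of periods 1–6: 20110 + 12810 + 22986 + 23684 + 10164 + 1112 = 90866
Divide by 6: 90866 / 6 = 15144.33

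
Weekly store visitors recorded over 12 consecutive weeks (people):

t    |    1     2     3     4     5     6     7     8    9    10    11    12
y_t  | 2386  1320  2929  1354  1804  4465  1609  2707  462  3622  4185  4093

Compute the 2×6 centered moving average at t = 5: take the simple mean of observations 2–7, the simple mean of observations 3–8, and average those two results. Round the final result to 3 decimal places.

Sum over 2–7: 1320 + 2929 + 1354 + 1804 + 4465 + 1609 = 13481
Sum over 3–8: 2929 + 1354 + 1804 + 4465 + 1609 + 2707 = 14868
CMA at t=5 = (13481 + 14868) / (2·6) = 28349 / 12 = 2362.417

2362.417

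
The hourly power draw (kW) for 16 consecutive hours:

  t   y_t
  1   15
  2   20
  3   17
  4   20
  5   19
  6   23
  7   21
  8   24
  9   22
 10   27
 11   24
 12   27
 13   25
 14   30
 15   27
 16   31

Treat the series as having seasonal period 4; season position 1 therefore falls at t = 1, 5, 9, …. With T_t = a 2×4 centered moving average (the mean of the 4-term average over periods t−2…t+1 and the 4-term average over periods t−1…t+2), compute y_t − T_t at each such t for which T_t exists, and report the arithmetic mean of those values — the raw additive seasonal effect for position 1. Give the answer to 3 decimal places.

Season position 1 occurs at t = 5, 9, 13 (where T_t is defined).
t=5: T_5 = 20.25000; y_5 − T_5 = 19 − 20.25000 = -1.25000
t=9: T_9 = 23.87500; y_9 − T_9 = 22 − 23.87500 = -1.87500
t=13: T_13 = 26.87500; y_13 − T_13 = 25 − 26.87500 = -1.87500
Mean deviation: (-1.25000 + -1.87500 + -1.87500) / 3 = -1.667

-1.667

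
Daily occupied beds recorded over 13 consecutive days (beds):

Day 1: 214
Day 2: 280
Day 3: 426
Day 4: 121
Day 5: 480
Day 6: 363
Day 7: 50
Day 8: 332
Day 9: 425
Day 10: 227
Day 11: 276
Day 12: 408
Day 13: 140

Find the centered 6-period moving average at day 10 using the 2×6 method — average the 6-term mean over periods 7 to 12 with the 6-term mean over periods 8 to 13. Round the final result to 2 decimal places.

293.83

Sum over 7–12: 50 + 332 + 425 + 227 + 276 + 408 = 1718
Sum over 8–13: 332 + 425 + 227 + 276 + 408 + 140 = 1808
CMA at t=10 = (1718 + 1808) / (2·6) = 3526 / 12 = 293.83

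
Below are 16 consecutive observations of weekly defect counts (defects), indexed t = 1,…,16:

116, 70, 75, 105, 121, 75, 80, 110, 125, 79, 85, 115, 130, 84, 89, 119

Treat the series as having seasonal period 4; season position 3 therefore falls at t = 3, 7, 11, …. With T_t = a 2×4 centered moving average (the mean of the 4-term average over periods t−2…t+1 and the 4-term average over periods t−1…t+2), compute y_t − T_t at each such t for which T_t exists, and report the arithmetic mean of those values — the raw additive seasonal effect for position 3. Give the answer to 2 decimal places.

Season position 3 occurs at t = 3, 7, 11 (where T_t is defined).
t=3: T_3 = 92.1250; y_3 − T_3 = 75 − 92.1250 = -17.1250
t=7: T_7 = 97.0000; y_7 − T_7 = 80 − 97.0000 = -17.0000
t=11: T_11 = 101.6250; y_11 − T_11 = 85 − 101.6250 = -16.6250
Mean deviation: (-17.1250 + -17.0000 + -16.6250) / 3 = -16.92

-16.92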